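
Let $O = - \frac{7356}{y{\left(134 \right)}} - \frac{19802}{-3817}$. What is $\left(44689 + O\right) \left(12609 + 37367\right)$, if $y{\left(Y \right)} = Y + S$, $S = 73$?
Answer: $\frac{587811867356776}{263373} \approx 2.2319 \cdot 10^{9}$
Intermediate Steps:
$y{\left(Y \right)} = 73 + Y$ ($y{\left(Y \right)} = Y + 73 = 73 + Y$)
$O = - \frac{7992946}{263373}$ ($O = - \frac{7356}{73 + 134} - \frac{19802}{-3817} = - \frac{7356}{207} - - \frac{19802}{3817} = \left(-7356\right) \frac{1}{207} + \frac{19802}{3817} = - \frac{2452}{69} + \frac{19802}{3817} = - \frac{7992946}{263373} \approx -30.348$)
$\left(44689 + O\right) \left(12609 + 37367\right) = \left(44689 - \frac{7992946}{263373}\right) \left(12609 + 37367\right) = \frac{11761883051}{263373} \cdot 49976 = \frac{587811867356776}{263373}$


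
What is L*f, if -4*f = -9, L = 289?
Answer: 2601/4 ≈ 650.25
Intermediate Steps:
f = 9/4 (f = -¼*(-9) = 9/4 ≈ 2.2500)
L*f = 289*(9/4) = 2601/4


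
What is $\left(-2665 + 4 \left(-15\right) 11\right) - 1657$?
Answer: $-4982$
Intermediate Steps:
$\left(-2665 + 4 \left(-15\right) 11\right) - 1657 = \left(-2665 - 660\right) - 1657 = -3325 - 1657 = -4982$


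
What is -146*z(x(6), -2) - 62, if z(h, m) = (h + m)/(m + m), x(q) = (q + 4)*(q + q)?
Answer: 4245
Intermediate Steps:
x(q) = 2*q*(4 + q) (x(q) = (4 + q)*(2*q) = 2*q*(4 + q))
z(h, m) = (h + m)/(2*m) (z(h, m) = (h + m)/((2*m)) = (h + m)*(1/(2*m)) = (h + m)/(2*m))
-146*z(x(6), -2) - 62 = -73*(2*6*(4 + 6) - 2)/(-2) - 62 = -73*(-1)*(2*6*10 - 2)/2 - 62 = -73*(-1)*(120 - 2)/2 - 62 = -73*(-1)*118/2 - 62 = -146*(-59/2) - 62 = 4307 - 62 = 4245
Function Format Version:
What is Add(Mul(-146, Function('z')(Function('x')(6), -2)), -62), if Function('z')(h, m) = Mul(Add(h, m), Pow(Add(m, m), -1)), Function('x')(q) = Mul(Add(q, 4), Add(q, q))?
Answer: 4245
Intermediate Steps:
Function('x')(q) = Mul(2, q, Add(4, q)) (Function('x')(q) = Mul(Add(4, q), Mul(2, q)) = Mul(2, q, Add(4, q)))
Function('z')(h, m) = Mul(Rational(1, 2), Pow(m, -1), Add(h, m)) (Function('z')(h, m) = Mul(Add(h, m), Pow(Mul(2, m), -1)) = Mul(Add(h, m), Mul(Rational(1, 2), Pow(m, -1))) = Mul(Rational(1, 2), Pow(m, -1), Add(h, m)))
Add(Mul(-146, Function('z')(Function('x')(6), -2)), -62) = Add(Mul(-146, Mul(Rational(1, 2), Pow(-2, -1), Add(Mul(2, 6, Add(4, 6)), -2))), -62) = Add(Mul(-146, Mul(Rational(1, 2), Rational(-1, 2), Add(Mul(2, 6, 10), -2))), -62) = Add(Mul(-146, Mul(Rational(1, 2), Rational(-1, 2), Add(120, -2))), -62) = Add(Mul(-146, Mul(Rational(1, 2), Rational(-1, 2), 118)), -62) = Add(Mul(-146, Rational(-59, 2)), -62) = Add(4307, -62) = 4245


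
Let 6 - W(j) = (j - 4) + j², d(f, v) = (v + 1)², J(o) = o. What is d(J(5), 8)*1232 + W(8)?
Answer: 99730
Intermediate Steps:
d(f, v) = (1 + v)²
W(j) = 10 - j - j² (W(j) = 6 - ((j - 4) + j²) = 6 - ((-4 + j) + j²) = 6 - (-4 + j + j²) = 6 + (4 - j - j²) = 10 - j - j²)
d(J(5), 8)*1232 + W(8) = (1 + 8)²*1232 + (10 - 1*8 - 1*8²) = 9²*1232 + (10 - 8 - 1*64) = 81*1232 + (10 - 8 - 64) = 99792 - 62 = 99730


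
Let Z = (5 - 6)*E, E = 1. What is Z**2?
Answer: 1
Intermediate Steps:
Z = -1 (Z = (5 - 6)*1 = -1*1 = -1)
Z**2 = (-1)**2 = 1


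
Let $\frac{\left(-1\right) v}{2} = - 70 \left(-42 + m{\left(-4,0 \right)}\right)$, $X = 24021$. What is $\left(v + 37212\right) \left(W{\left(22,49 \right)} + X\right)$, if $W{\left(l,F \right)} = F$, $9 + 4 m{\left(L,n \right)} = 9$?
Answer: $754161240$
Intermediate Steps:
$m{\left(L,n \right)} = 0$ ($m{\left(L,n \right)} = - \frac{9}{4} + \frac{1}{4} \cdot 9 = - \frac{9}{4} + \frac{9}{4} = 0$)
$v = -5880$ ($v = - 2 \left(- 70 \left(-42 + 0\right)\right) = - 2 \left(\left(-70\right) \left(-42\right)\right) = \left(-2\right) 2940 = -5880$)
$\left(v + 37212\right) \left(W{\left(22,49 \right)} + X\right) = \left(-5880 + 37212\right) \left(49 + 24021\right) = 31332 \cdot 24070 = 754161240$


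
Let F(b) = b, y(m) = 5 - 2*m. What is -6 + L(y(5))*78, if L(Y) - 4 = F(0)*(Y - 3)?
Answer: 306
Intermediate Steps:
L(Y) = 4 (L(Y) = 4 + 0*(Y - 3) = 4 + 0*(-3 + Y) = 4 + 0 = 4)
-6 + L(y(5))*78 = -6 + 4*78 = -6 + 312 = 306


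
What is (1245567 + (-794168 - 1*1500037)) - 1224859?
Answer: -2273497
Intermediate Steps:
(1245567 + (-794168 - 1*1500037)) - 1224859 = (1245567 + (-794168 - 1500037)) - 1224859 = (1245567 - 2294205) - 1224859 = -1048638 - 1224859 = -2273497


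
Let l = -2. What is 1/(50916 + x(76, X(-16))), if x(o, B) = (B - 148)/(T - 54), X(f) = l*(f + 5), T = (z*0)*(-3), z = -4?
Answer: 3/152755 ≈ 1.9639e-5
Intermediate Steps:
T = 0 (T = -4*0*(-3) = 0*(-3) = 0)
X(f) = -10 - 2*f (X(f) = -2*(f + 5) = -2*(5 + f) = -10 - 2*f)
x(o, B) = 74/27 - B/54 (x(o, B) = (B - 148)/(0 - 54) = (-148 + B)/(-54) = (-148 + B)*(-1/54) = 74/27 - B/54)
1/(50916 + x(76, X(-16))) = 1/(50916 + (74/27 - (-10 - 2*(-16))/54)) = 1/(50916 + (74/27 - (-10 + 32)/54)) = 1/(50916 + (74/27 - 1/54*22)) = 1/(50916 + (74/27 - 11/27)) = 1/(50916 + 7/3) = 1/(152755/3) = 3/152755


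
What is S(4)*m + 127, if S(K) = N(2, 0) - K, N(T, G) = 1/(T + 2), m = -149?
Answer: 2743/4 ≈ 685.75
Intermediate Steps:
N(T, G) = 1/(2 + T)
S(K) = ¼ - K (S(K) = 1/(2 + 2) - K = 1/4 - K = ¼ - K)
S(4)*m + 127 = (¼ - 1*4)*(-149) + 127 = (¼ - 4)*(-149) + 127 = -15/4*(-149) + 127 = 2235/4 + 127 = 2743/4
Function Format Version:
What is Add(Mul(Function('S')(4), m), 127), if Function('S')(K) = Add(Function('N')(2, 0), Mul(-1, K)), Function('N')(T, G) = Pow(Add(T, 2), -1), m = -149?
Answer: Rational(2743, 4) ≈ 685.75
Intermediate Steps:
Function('N')(T, G) = Pow(Add(2, T), -1)
Function('S')(K) = Add(Rational(1, 4), Mul(-1, K)) (Function('S')(K) = Add(Pow(Add(2, 2), -1), Mul(-1, K)) = Add(Pow(4, -1), Mul(-1, K)) = Add(Rational(1, 4), Mul(-1, K)))
Add(Mul(Function('S')(4), m), 127) = Add(Mul(Add(Rational(1, 4), Mul(-1, 4)), -149), 127) = Add(Mul(Add(Rational(1, 4), -4), -149), 127) = Add(Mul(Rational(-15, 4), -149), 127) = Add(Rational(2235, 4), 127) = Rational(2743, 4)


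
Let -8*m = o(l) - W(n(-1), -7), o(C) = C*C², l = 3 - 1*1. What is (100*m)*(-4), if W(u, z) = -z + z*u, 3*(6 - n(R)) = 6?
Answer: 1450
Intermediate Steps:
n(R) = 4 (n(R) = 6 - ⅓*6 = 6 - 2 = 4)
W(u, z) = -z + u*z
l = 2 (l = 3 - 1 = 2)
o(C) = C³
m = -29/8 (m = -(2³ - (-7)*(-1 + 4))/8 = -(8 - (-7)*3)/8 = -(8 - 1*(-21))/8 = -(8 + 21)/8 = -⅛*29 = -29/8 ≈ -3.6250)
(100*m)*(-4) = (100*(-29/8))*(-4) = -725/2*(-4) = 1450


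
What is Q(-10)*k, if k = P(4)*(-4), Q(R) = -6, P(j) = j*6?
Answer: 576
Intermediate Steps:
P(j) = 6*j
k = -96 (k = (6*4)*(-4) = 24*(-4) = -96)
Q(-10)*k = -6*(-96) = 576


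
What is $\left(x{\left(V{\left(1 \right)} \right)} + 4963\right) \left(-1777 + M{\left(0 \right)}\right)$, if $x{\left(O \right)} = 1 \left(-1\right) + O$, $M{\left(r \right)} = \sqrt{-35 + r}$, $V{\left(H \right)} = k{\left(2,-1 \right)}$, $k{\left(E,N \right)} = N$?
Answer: $-8815697 + 4961 i \sqrt{35} \approx -8.8157 \cdot 10^{6} + 29350.0 i$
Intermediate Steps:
$V{\left(H \right)} = -1$
$x{\left(O \right)} = -1 + O$
$\left(x{\left(V{\left(1 \right)} \right)} + 4963\right) \left(-1777 + M{\left(0 \right)}\right) = \left(\left(-1 - 1\right) + 4963\right) \left(-1777 + \sqrt{-35 + 0}\right) = \left(-2 + 4963\right) \left(-1777 + \sqrt{-35}\right) = 4961 \left(-1777 + i \sqrt{35}\right) = -8815697 + 4961 i \sqrt{35}$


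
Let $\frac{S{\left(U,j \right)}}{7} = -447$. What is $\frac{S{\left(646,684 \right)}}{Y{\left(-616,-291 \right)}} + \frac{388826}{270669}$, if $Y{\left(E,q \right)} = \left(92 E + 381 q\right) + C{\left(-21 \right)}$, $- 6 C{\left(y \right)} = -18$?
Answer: $\frac{65990831341}{45347884260} \approx 1.4552$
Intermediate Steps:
$S{\left(U,j \right)} = -3129$ ($S{\left(U,j \right)} = 7 \left(-447\right) = -3129$)
$C{\left(y \right)} = 3$ ($C{\left(y \right)} = \left(- \frac{1}{6}\right) \left(-18\right) = 3$)
$Y{\left(E,q \right)} = 3 + 92 E + 381 q$ ($Y{\left(E,q \right)} = \left(92 E + 381 q\right) + 3 = 3 + 92 E + 381 q$)
$\frac{S{\left(646,684 \right)}}{Y{\left(-616,-291 \right)}} + \frac{388826}{270669} = - \frac{3129}{3 + 92 \left(-616\right) + 381 \left(-291\right)} + \frac{388826}{270669} = - \frac{3129}{3 - 56672 - 110871} + 388826 \cdot \frac{1}{270669} = - \frac{3129}{-167540} + \frac{388826}{270669} = \left(-3129\right) \left(- \frac{1}{167540}\right) + \frac{388826}{270669} = \frac{3129}{167540} + \frac{388826}{270669} = \frac{65990831341}{45347884260}$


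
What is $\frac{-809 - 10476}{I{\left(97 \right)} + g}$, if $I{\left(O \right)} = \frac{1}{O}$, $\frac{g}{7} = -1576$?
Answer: $\frac{1094645}{1070103} \approx 1.0229$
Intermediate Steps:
$g = -11032$ ($g = 7 \left(-1576\right) = -11032$)
$\frac{-809 - 10476}{I{\left(97 \right)} + g} = \frac{-809 - 10476}{\frac{1}{97} - 11032} = - \frac{11285}{\frac{1}{97} - 11032} = - \frac{11285}{- \frac{1070103}{97}} = \left(-11285\right) \left(- \frac{97}{1070103}\right) = \frac{1094645}{1070103}$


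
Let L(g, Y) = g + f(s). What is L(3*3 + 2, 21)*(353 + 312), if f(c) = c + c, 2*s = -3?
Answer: 5320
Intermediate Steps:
s = -3/2 (s = (1/2)*(-3) = -3/2 ≈ -1.5000)
f(c) = 2*c
L(g, Y) = -3 + g (L(g, Y) = g + 2*(-3/2) = g - 3 = -3 + g)
L(3*3 + 2, 21)*(353 + 312) = (-3 + (3*3 + 2))*(353 + 312) = (-3 + (9 + 2))*665 = (-3 + 11)*665 = 8*665 = 5320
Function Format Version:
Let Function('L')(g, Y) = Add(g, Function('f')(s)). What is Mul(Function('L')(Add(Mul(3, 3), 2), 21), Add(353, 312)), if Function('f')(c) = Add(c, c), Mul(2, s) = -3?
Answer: 5320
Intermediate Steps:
s = Rational(-3, 2) (s = Mul(Rational(1, 2), -3) = Rational(-3, 2) ≈ -1.5000)
Function('f')(c) = Mul(2, c)
Function('L')(g, Y) = Add(-3, g) (Function('L')(g, Y) = Add(g, Mul(2, Rational(-3, 2))) = Add(g, -3) = Add(-3, g))
Mul(Function('L')(Add(Mul(3, 3), 2), 21), Add(353, 312)) = Mul(Add(-3, Add(Mul(3, 3), 2)), Add(353, 312)) = Mul(Add(-3, Add(9, 2)), 665) = Mul(Add(-3, 11), 665) = Mul(8, 665) = 5320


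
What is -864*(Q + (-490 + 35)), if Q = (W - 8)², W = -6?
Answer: 223776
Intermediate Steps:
Q = 196 (Q = (-6 - 8)² = (-14)² = 196)
-864*(Q + (-490 + 35)) = -864*(196 + (-490 + 35)) = -864*(196 - 455) = -864*(-259) = 223776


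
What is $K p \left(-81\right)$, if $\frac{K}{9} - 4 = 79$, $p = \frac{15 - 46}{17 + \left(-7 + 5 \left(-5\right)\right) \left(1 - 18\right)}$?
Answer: $\frac{625239}{187} \approx 3343.5$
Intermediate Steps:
$p = - \frac{31}{561}$ ($p = - \frac{31}{17 + \left(-7 - 25\right) \left(-17\right)} = - \frac{31}{17 - -544} = - \frac{31}{17 + 544} = - \frac{31}{561} \approx -0.055258$)
$K = 747$ ($K = 36 + 9 \cdot 79 = 36 + 711 = 747$)
$K p \left(-81\right) = 747 \left(- \frac{31}{561}\right) \left(-81\right) = \left(- \frac{7719}{187}\right) \left(-81\right) = \frac{625239}{187}$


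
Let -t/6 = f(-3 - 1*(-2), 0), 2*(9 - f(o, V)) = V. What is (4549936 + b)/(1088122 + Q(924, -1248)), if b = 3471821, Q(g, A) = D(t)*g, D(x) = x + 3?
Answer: 8021757/1040998 ≈ 7.7058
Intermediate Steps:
f(o, V) = 9 - V/2
t = -54 (t = -6*(9 - 1/2*0) = -6*(9 + 0) = -6*9 = -54)
D(x) = 3 + x
Q(g, A) = -51*g (Q(g, A) = (3 - 54)*g = -51*g)
(4549936 + b)/(1088122 + Q(924, -1248)) = (4549936 + 3471821)/(1088122 - 51*924) = 8021757/(1088122 - 47124) = 8021757/1040998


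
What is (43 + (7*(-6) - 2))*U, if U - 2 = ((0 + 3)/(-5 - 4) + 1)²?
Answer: -22/9 ≈ -2.4444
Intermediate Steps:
U = 22/9 (U = 2 + ((0 + 3)/(-5 - 4) + 1)² = 2 + (3/(-9) + 1)² = 2 + (3*(-⅑) + 1)² = 2 + (-⅓ + 1)² = 2 + (⅔)² = 2 + 4/9 = 22/9 ≈ 2.4444)
(43 + (7*(-6) - 2))*U = (43 + (7*(-6) - 2))*(22/9) = (43 + (-42 - 2))*(22/9) = (43 - 44)*(22/9) = -1*22/9 = -22/9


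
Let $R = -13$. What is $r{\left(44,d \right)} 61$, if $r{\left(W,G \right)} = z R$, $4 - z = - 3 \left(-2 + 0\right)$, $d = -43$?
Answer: $1586$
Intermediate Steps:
$z = -2$ ($z = 4 - - 3 \left(-2 + 0\right) = 4 - \left(-3\right) \left(-2\right) = 4 - 6 = -2$)
$r{\left(W,G \right)} = 26$ ($r{\left(W,G \right)} = \left(-2\right) \left(-13\right) = 26$)
$r{\left(44,d \right)} 61 = 26 \cdot 61 = 1586$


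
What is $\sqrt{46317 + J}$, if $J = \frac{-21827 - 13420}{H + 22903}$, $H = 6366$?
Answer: $\frac{3 \sqrt{4408617192666}}{29269} \approx 215.21$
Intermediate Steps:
$J = - \frac{35247}{29269}$ ($J = \frac{-21827 - 13420}{6366 + 22903} = - \frac{35247}{29269} \approx -1.2042$)
$\sqrt{46317 + J} = \sqrt{46317 - \frac{35247}{29269}} = \sqrt{\frac{1355617026}{29269}} = \frac{3 \sqrt{4408617192666}}{29269}$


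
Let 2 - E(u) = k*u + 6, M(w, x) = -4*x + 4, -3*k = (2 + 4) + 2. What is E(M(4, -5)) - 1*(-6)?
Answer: 66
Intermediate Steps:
k = -8/3 (k = -((2 + 4) + 2)/3 = -(6 + 2)/3 = -⅓*8 = -8/3 ≈ -2.6667)
M(w, x) = 4 - 4*x
E(u) = -4 + 8*u/3 (E(u) = 2 - (-8*u/3 + 6) = 2 - (6 - 8*u/3) = 2 + (-6 + 8*u/3) = -4 + 8*u/3)
E(M(4, -5)) - 1*(-6) = (-4 + 8*(4 - 4*(-5))/3) - 1*(-6) = (-4 + 8*(4 + 20)/3) + 6 = (-4 + (8/3)*24) + 6 = (-4 + 64) + 6 = 60 + 6 = 66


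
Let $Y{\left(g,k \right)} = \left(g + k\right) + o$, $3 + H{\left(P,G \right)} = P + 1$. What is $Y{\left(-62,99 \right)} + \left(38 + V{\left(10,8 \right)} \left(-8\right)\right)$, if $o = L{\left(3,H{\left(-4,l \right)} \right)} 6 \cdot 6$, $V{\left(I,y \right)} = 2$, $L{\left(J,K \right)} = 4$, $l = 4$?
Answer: $203$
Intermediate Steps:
$H{\left(P,G \right)} = -2 + P$ ($H{\left(P,G \right)} = -3 + \left(P + 1\right) = -3 + \left(1 + P\right) = -2 + P$)
$o = 144$ ($o = 4 \cdot 6 \cdot 6 = 24 \cdot 6 = 144$)
$Y{\left(g,k \right)} = 144 + g + k$ ($Y{\left(g,k \right)} = \left(g + k\right) + 144 = 144 + g + k$)
$Y{\left(-62,99 \right)} + \left(38 + V{\left(10,8 \right)} \left(-8\right)\right) = \left(144 - 62 + 99\right) + \left(38 + 2 \left(-8\right)\right) = 181 + \left(38 - 16\right) = 181 + 22 = 203$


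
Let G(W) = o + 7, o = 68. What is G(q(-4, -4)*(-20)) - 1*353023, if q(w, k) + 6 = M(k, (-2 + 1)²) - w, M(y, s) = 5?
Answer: -352948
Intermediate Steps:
q(w, k) = -1 - w (q(w, k) = -6 + (5 - w) = -1 - w)
G(W) = 75 (G(W) = 68 + 7 = 75)
G(q(-4, -4)*(-20)) - 1*353023 = 75 - 1*353023 = 75 - 353023 = -352948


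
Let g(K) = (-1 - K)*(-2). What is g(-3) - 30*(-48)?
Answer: 1436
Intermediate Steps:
g(K) = 2 + 2*K
g(-3) - 30*(-48) = (2 + 2*(-3)) - 30*(-48) = (2 - 6) + 1440 = -4 + 1440 = 1436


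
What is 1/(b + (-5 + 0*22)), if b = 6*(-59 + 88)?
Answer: 1/169 ≈ 0.0059172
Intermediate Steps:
b = 174 (b = 6*29 = 174)
1/(b + (-5 + 0*22)) = 1/(174 + (-5 + 0*22)) = 1/(174 + (-5 + 0)) = 1/(174 - 5) = 1/169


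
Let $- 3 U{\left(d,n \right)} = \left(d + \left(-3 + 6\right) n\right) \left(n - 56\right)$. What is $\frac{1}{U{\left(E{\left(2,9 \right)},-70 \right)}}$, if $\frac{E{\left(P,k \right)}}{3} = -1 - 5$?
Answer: $- \frac{1}{9576} \approx -0.00010443$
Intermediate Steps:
$E{\left(P,k \right)} = -18$ ($E{\left(P,k \right)} = 3 \left(-1 - 5\right) = 3 \left(-6\right) = -18$)
$U{\left(d,n \right)} = - \frac{\left(-56 + n\right) \left(d + 3 n\right)}{3}$ ($U{\left(d,n \right)} = - \frac{\left(d + \left(-3 + 6\right) n\right) \left(n - 56\right)}{3} = - \frac{\left(d + 3 n\right) \left(-56 + n\right)}{3} = - \frac{\left(-56 + n\right) \left(d + 3 n\right)}{3}$)
$\frac{1}{U{\left(E{\left(2,9 \right)},-70 \right)}} = \frac{1}{- \left(-70\right)^{2} + 56 \left(-70\right) + \frac{56}{3} \left(-18\right) - \left(-6\right) \left(-70\right)} = \frac{1}{\left(-1\right) 4900 - 3920 - 336 - 420} = \frac{1}{-4900 - 3920 - 336 - 420} = \frac{1}{-9576} = - \frac{1}{9576}$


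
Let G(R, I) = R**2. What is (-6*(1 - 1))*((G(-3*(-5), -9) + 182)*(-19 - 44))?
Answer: 0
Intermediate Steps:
(-6*(1 - 1))*((G(-3*(-5), -9) + 182)*(-19 - 44)) = (-6*(1 - 1))*(((-3*(-5))**2 + 182)*(-19 - 44)) = (-6*0)*((15**2 + 182)*(-63)) = 0*((225 + 182)*(-63)) = 0*(407*(-63)) = 0*(-25641) = 0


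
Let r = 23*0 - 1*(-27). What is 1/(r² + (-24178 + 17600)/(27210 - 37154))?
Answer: 452/329807 ≈ 0.0013705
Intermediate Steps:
r = 27 (r = 0 + 27 = 27)
1/(r² + (-24178 + 17600)/(27210 - 37154)) = 1/(27² + (-24178 + 17600)/(27210 - 37154)) = 1/(729 - 6578/(-9944)) = 1/(729 - 6578*(-1/9944)) = 1/(729 + 299/452) = 1/(329807/452) = 452/329807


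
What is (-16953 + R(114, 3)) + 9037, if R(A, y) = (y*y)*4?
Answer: -7880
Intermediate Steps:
R(A, y) = 4*y² (R(A, y) = y²*4 = 4*y²)
(-16953 + R(114, 3)) + 9037 = (-16953 + 4*3²) + 9037 = (-16953 + 4*9) + 9037 = (-16953 + 36) + 9037 = -16917 + 9037 = -7880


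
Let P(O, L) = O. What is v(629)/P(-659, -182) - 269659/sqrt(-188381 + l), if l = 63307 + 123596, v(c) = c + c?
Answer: -1258/659 + 269659*I*sqrt(1478)/1478 ≈ -1.909 + 7014.2*I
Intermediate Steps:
v(c) = 2*c
l = 186903
v(629)/P(-659, -182) - 269659/sqrt(-188381 + l) = (2*629)/(-659) - 269659/sqrt(-188381 + 186903) = 1258*(-1/659) - 269659*(-I*sqrt(1478)/1478) = -1258/659 - 269659*(-I*sqrt(1478)/1478) = -1258/659 - (-269659)*I*sqrt(1478)/1478 = -1258/659 + 269659*I*sqrt(1478)/1478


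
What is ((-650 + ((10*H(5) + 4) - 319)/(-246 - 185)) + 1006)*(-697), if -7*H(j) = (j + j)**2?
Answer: -750848129/3017 ≈ -2.4887e+5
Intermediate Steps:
H(j) = -4*j**2/7 (H(j) = -(j + j)**2/7 = -4*j**2/7)
((-650 + ((10*H(5) + 4) - 319)/(-246 - 185)) + 1006)*(-697) = ((-650 + ((10*(-4/7*5**2) + 4) - 319)/(-246 - 185)) + 1006)*(-697) = ((-650 + ((10*(-4/7*25) + 4) - 319)/(-431)) + 1006)*(-697) = ((-650 + ((10*(-100/7) + 4) - 319)*(-1/431)) + 1006)*(-697) = ((-650 + ((-1000/7 + 4) - 319)*(-1/431)) + 1006)*(-697) = ((-650 + (-972/7 - 319)*(-1/431)) + 1006)*(-697) = ((-650 - 3205/7*(-1/431)) + 1006)*(-697) = ((-650 + 3205/3017) + 1006)*(-697) = (-1957845/3017 + 1006)*(-697) = (1077257/3017)*(-697) = -750848129/3017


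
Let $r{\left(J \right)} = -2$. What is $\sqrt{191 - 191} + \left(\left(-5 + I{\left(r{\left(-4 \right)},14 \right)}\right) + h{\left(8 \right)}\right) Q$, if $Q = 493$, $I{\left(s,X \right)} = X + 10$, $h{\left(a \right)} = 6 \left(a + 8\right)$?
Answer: $56695$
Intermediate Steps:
$h{\left(a \right)} = 48 + 6 a$ ($h{\left(a \right)} = 6 \left(8 + a\right) = 48 + 6 a$)
$I{\left(s,X \right)} = 10 + X$
$\sqrt{191 - 191} + \left(\left(-5 + I{\left(r{\left(-4 \right)},14 \right)}\right) + h{\left(8 \right)}\right) Q = \sqrt{191 - 191} + \left(\left(-5 + \left(10 + 14\right)\right) + \left(48 + 6 \cdot 8\right)\right) 493 = \sqrt{0} + \left(\left(-5 + 24\right) + \left(48 + 48\right)\right) 493 = 0 + \left(19 + 96\right) 493 = 0 + 115 \cdot 493 = 0 + 56695 = 56695$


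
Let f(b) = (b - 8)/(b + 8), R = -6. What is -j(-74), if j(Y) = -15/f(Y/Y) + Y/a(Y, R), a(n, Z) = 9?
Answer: -697/63 ≈ -11.063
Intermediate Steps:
f(b) = (-8 + b)/(8 + b)
j(Y) = 135/7 + Y/9 (j(Y) = -15*(8 + Y/Y)/(-8 + Y/Y) + Y/9 = -15*(8 + 1)/(-8 + 1) + Y*(1/9) = -15/(-7/9) + Y/9 = -15*(-9/7) + Y/9 = 135/7 + Y/9)
-j(-74) = -(135/7 + (1/9)*(-74)) = -(135/7 - 74/9) = -1*697/63 = -697/63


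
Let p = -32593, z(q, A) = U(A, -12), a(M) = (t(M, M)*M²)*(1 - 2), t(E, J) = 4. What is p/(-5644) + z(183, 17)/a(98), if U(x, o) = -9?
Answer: 313035871/54204976 ≈ 5.7750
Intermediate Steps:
a(M) = -4*M² (a(M) = (4*M²)*(1 - 2) = (4*M²)*(-1) = -4*M²)
z(q, A) = -9
p/(-5644) + z(183, 17)/a(98) = -32593/(-5644) - 9/((-4*98²)) = -32593*(-1/5644) - 9/((-4*9604)) = 32593/5644 - 9/(-38416) = 32593/5644 - 9*(-1/38416) = 32593/5644 + 9/38416 = 313035871/54204976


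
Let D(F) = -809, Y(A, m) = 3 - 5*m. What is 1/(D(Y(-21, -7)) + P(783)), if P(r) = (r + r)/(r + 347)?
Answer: -565/456302 ≈ -0.0012382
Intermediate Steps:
P(r) = 2*r/(347 + r) (P(r) = (2*r)/(347 + r) = 2*r/(347 + r))
1/(D(Y(-21, -7)) + P(783)) = 1/(-809 + 2*783/(347 + 783)) = 1/(-809 + 2*783/1130) = 1/(-809 + 2*783*(1/1130)) = 1/(-809 + 783/565) = 1/(-456302/565) = -565/456302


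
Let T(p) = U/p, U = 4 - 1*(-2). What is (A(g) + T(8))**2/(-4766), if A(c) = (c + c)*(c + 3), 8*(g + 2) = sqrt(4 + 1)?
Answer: -10121/4880384 - 99*sqrt(5)/305024 ≈ -0.0027996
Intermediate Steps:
g = -2 + sqrt(5)/8 (g = -2 + sqrt(4 + 1)/8 = -2 + sqrt(5)/8 ≈ -1.7205)
U = 6 (U = 4 + 2 = 6)
T(p) = 6/p
A(c) = 2*c*(3 + c) (A(c) = (2*c)*(3 + c) = 2*c*(3 + c))
(A(g) + T(8))**2/(-4766) = (2*(-2 + sqrt(5)/8)*(3 + (-2 + sqrt(5)/8)) + 6/8)**2/(-4766) = (2*(-2 + sqrt(5)/8)*(1 + sqrt(5)/8) + 6*(1/8))**2*(-1/4766) = (2*(1 + sqrt(5)/8)*(-2 + sqrt(5)/8) + 3/4)**2*(-1/4766) = (3/4 + 2*(1 + sqrt(5)/8)*(-2 + sqrt(5)/8))**2*(-1/4766) = -(3/4 + 2*(1 + sqrt(5)/8)*(-2 + sqrt(5)/8))**2/4766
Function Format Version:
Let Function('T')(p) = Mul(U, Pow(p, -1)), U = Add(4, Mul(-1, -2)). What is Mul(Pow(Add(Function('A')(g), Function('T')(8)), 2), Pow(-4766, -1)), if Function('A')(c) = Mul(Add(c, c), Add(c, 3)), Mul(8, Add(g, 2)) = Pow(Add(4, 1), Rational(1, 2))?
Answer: Add(Rational(-10121, 4880384), Mul(Rational(-99, 305024), Pow(5, Rational(1, 2)))) ≈ -0.0027996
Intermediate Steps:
g = Add(-2, Mul(Rational(1, 8), Pow(5, Rational(1, 2)))) (g = Add(-2, Mul(Rational(1, 8), Pow(Add(4, 1), Rational(1, 2)))) = Add(-2, Mul(Rational(1, 8), Pow(5, Rational(1, 2)))) ≈ -1.7205)
U = 6 (U = Add(4, 2) = 6)
Function('T')(p) = Mul(6, Pow(p, -1))
Function('A')(c) = Mul(2, c, Add(3, c)) (Function('A')(c) = Mul(Mul(2, c), Add(3, c)) = Mul(2, c, Add(3, c)))
Mul(Pow(Add(Function('A')(g), Function('T')(8)), 2), Pow(-4766, -1)) = Mul(Pow(Add(Mul(2, Add(-2, Mul(Rational(1, 8), Pow(5, Rational(1, 2)))), Add(3, Add(-2, Mul(Rational(1, 8), Pow(5, Rational(1, 2)))))), Mul(6, Pow(8, -1))), 2), Pow(-4766, -1)) = Mul(Pow(Add(Mul(2, Add(-2, Mul(Rational(1, 8), Pow(5, Rational(1, 2)))), Add(1, Mul(Rational(1, 8), Pow(5, Rational(1, 2))))), Mul(6, Rational(1, 8))), 2), Rational(-1, 4766)) = Mul(Pow(Add(Mul(2, Add(1, Mul(Rational(1, 8), Pow(5, Rational(1, 2)))), Add(-2, Mul(Rational(1, 8), Pow(5, Rational(1, 2))))), Rational(3, 4)), 2), Rational(-1, 4766)) = Mul(Pow(Add(Rational(3, 4), Mul(2, Add(1, Mul(Rational(1, 8), Pow(5, Rational(1, 2)))), Add(-2, Mul(Rational(1, 8), Pow(5, Rational(1, 2)))))), 2), Rational(-1, 4766)) = Mul(Rational(-1, 4766), Pow(Add(Rational(3, 4), Mul(2, Add(1, Mul(Rational(1, 8), Pow(5, Rational(1, 2)))), Add(-2, Mul(Rational(1, 8), Pow(5, Rational(1, 2)))))), 2))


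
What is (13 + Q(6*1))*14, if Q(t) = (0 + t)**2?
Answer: 686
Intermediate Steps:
Q(t) = t**2
(13 + Q(6*1))*14 = (13 + (6*1)**2)*14 = (13 + 6**2)*14 = (13 + 36)*14 = 49*14 = 686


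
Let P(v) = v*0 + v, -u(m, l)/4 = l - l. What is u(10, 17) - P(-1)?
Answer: 1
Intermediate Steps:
u(m, l) = 0 (u(m, l) = -4*(l - l) = -4*0 = 0)
P(v) = v (P(v) = 0 + v = v)
u(10, 17) - P(-1) = 0 - 1*(-1) = 0 + 1 = 1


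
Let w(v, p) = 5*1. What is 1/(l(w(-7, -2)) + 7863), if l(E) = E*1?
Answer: 1/7868 ≈ 0.00012710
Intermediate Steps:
w(v, p) = 5
l(E) = E
1/(l(w(-7, -2)) + 7863) = 1/(5 + 7863) = 1/7868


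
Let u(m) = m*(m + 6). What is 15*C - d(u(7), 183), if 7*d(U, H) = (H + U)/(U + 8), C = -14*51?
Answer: -7422304/693 ≈ -10710.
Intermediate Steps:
C = -714
u(m) = m*(6 + m)
d(U, H) = (H + U)/(7*(8 + U)) (d(U, H) = ((H + U)/(U + 8))/7 = ((H + U)/(8 + U))/7 = (H + U)/(7*(8 + U)))
15*C - d(u(7), 183) = 15*(-714) - (183 + 7*(6 + 7))/(7*(8 + 7*(6 + 7))) = -10710 - (183 + 7*13)/(7*(8 + 7*13)) = -10710 - (183 + 91)/(7*(8 + 91)) = -10710 - 274/(7*99) = -10710 - 1*274/693 = -10710 - 274/693 = -7422304/693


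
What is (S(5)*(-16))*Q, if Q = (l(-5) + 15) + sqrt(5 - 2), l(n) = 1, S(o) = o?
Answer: -1280 - 80*sqrt(3) ≈ -1418.6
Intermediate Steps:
Q = 16 + sqrt(3) (Q = (1 + 15) + sqrt(5 - 2) = 16 + sqrt(3) ≈ 17.732)
(S(5)*(-16))*Q = (5*(-16))*(16 + sqrt(3)) = -80*(16 + sqrt(3)) = -1280 - 80*sqrt(3)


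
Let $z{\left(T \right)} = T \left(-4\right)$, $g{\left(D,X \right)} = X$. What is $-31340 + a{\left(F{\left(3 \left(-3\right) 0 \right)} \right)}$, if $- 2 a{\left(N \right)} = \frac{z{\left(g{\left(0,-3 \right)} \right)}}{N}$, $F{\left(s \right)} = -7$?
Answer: $- \frac{219374}{7} \approx -31339.0$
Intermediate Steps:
$z{\left(T \right)} = - 4 T$
$a{\left(N \right)} = - \frac{6}{N}$ ($a{\left(N \right)} = - \frac{\left(-4\right) \left(-3\right) \frac{1}{N}}{2} = - \frac{12 \frac{1}{N}}{2} = - \frac{6}{N}$)
$-31340 + a{\left(F{\left(3 \left(-3\right) 0 \right)} \right)} = -31340 - \frac{6}{-7} = -31340 - - \frac{6}{7} = -31340 + \frac{6}{7} = - \frac{219374}{7}$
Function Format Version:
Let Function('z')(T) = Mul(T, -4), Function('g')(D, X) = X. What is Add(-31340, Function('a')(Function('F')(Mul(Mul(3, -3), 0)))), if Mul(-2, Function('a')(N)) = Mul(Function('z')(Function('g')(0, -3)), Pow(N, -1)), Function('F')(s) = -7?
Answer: Rational(-219374, 7) ≈ -31339.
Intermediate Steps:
Function('z')(T) = Mul(-4, T)
Function('a')(N) = Mul(-6, Pow(N, -1)) (Function('a')(N) = Mul(Rational(-1, 2), Mul(Mul(-4, -3), Pow(N, -1))) = Mul(Rational(-1, 2), Mul(12, Pow(N, -1))) = Mul(-6, Pow(N, -1)))
Add(-31340, Function('a')(Function('F')(Mul(Mul(3, -3), 0)))) = Add(-31340, Mul(-6, Pow(-7, -1))) = Add(-31340, Mul(-6, Rational(-1, 7))) = Add(-31340, Rational(6, 7)) = Rational(-219374, 7)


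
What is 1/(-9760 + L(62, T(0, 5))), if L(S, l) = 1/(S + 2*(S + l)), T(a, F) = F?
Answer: -196/1912959 ≈ -0.00010246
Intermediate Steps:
L(S, l) = 1/(2*l + 3*S) (L(S, l) = 1/(S + (2*S + 2*l)) = 1/(2*l + 3*S))
1/(-9760 + L(62, T(0, 5))) = 1/(-9760 + 1/(2*5 + 3*62)) = 1/(-9760 + 1/(10 + 186)) = 1/(-9760 + 1/196) = 1/(-1912959/196) = -196/1912959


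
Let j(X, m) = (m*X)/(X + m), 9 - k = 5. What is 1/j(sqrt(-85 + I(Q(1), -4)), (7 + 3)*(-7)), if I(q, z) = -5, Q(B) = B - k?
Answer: -1/70 - I*sqrt(10)/30 ≈ -0.014286 - 0.10541*I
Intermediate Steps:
k = 4 (k = 9 - 1*5 = 9 - 5 = 4)
Q(B) = -4 + B (Q(B) = B - 1*4 = B - 4 = -4 + B)
j(X, m) = X*m/(X + m) (j(X, m) = (X*m)/(X + m) = X*m/(X + m))
1/j(sqrt(-85 + I(Q(1), -4)), (7 + 3)*(-7)) = 1/(sqrt(-85 - 5)*((7 + 3)*(-7))/(sqrt(-85 - 5) + (7 + 3)*(-7))) = 1/(sqrt(-90)*(10*(-7))/(sqrt(-90) + 10*(-7))) = 1/((3*I*sqrt(10))*(-70)/(3*I*sqrt(10) - 70)) = 1/((3*I*sqrt(10))*(-70)/(-70 + 3*I*sqrt(10))) = 1/(-210*I*sqrt(10)/(-70 + 3*I*sqrt(10))) = I*sqrt(10)*(-70 + 3*I*sqrt(10))/2100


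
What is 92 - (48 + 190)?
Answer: -146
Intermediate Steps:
92 - (48 + 190) = 92 - 1*238 = 92 - 238 = -146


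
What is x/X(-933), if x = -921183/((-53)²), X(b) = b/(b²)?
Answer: 859463739/2809 ≈ 3.0597e+5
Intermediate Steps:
X(b) = 1/b (X(b) = b/b² = 1/b)
x = -921183/2809 ≈ -327.94
x/X(-933) = -921183/(2809*(1/(-933))) = -921183/(2809*(-1/933)) = -921183/2809*(-933) = 859463739/2809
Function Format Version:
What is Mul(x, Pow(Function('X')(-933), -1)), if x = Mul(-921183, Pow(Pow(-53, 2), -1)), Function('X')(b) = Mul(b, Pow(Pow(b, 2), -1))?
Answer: Rational(859463739, 2809) ≈ 3.0597e+5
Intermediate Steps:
Function('X')(b) = Pow(b, -1) (Function('X')(b) = Mul(b, Pow(b, -2)) = Pow(b, -1))
x = Rational(-921183, 2809) (x = Mul(-921183, Pow(2809, -1)) = Mul(-921183, Rational(1, 2809)) = Rational(-921183, 2809) ≈ -327.94)
Mul(x, Pow(Function('X')(-933), -1)) = Mul(Rational(-921183, 2809), Pow(Pow(-933, -1), -1)) = Mul(Rational(-921183, 2809), Pow(Rational(-1, 933), -1)) = Mul(Rational(-921183, 2809), -933) = Rational(859463739, 2809)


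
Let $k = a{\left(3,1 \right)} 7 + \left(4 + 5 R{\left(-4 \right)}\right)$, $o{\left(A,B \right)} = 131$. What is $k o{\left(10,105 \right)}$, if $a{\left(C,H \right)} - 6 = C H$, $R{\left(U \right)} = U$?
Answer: $6157$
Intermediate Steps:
$a{\left(C,H \right)} = 6 + C H$
$k = 47$ ($k = \left(6 + 3 \cdot 1\right) 7 + \left(4 + 5 \left(-4\right)\right) = \left(6 + 3\right) 7 + \left(4 - 20\right) = 9 \cdot 7 - 16 = 63 - 16 = 47$)
$k o{\left(10,105 \right)} = 47 \cdot 131 = 6157$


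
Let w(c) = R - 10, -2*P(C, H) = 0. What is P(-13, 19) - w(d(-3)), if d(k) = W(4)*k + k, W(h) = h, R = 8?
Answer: 2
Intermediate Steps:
P(C, H) = 0 (P(C, H) = -½*0 = 0)
d(k) = 5*k (d(k) = 4*k + k = 5*k)
w(c) = -2 (w(c) = 8 - 10 = -2)
P(-13, 19) - w(d(-3)) = 0 - 1*(-2) = 0 + 2 = 2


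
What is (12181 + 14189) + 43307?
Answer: 69677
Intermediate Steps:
(12181 + 14189) + 43307 = 26370 + 43307 = 69677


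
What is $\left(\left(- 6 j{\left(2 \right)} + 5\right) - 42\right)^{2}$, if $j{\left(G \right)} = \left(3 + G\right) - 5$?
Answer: $1369$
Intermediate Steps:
$j{\left(G \right)} = -2 + G$
$\left(\left(- 6 j{\left(2 \right)} + 5\right) - 42\right)^{2} = \left(\left(- 6 \left(-2 + 2\right) + 5\right) - 42\right)^{2} = \left(\left(\left(-6\right) 0 + 5\right) - 42\right)^{2} = \left(\left(0 + 5\right) - 42\right)^{2} = \left(5 - 42\right)^{2} = \left(-37\right)^{2} = 1369$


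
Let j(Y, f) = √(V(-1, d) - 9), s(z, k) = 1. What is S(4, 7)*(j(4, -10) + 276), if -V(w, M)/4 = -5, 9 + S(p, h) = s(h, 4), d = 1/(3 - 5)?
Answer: -2208 - 8*√11 ≈ -2234.5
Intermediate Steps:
d = -½ (d = 1/(-2) = -½ ≈ -0.50000)
S(p, h) = -8 (S(p, h) = -9 + 1 = -8)
V(w, M) = 20 (V(w, M) = -4*(-5) = 20)
j(Y, f) = √11 (j(Y, f) = √(20 - 9) = √11)
S(4, 7)*(j(4, -10) + 276) = -8*(√11 + 276) = -8*(276 + √11) = -2208 - 8*√11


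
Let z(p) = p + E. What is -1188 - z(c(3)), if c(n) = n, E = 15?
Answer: -1206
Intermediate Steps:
z(p) = 15 + p (z(p) = p + 15 = 15 + p)
-1188 - z(c(3)) = -1188 - (15 + 3) = -1188 - 1*18 = -1188 - 18 = -1206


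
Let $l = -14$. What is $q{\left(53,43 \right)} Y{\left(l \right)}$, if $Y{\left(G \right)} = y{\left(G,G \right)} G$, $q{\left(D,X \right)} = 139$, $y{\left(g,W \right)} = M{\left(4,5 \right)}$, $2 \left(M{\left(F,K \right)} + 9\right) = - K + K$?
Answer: $17514$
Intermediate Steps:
$M{\left(F,K \right)} = -9$ ($M{\left(F,K \right)} = -9 + \frac{- K + K}{2} = -9 + \frac{1}{2} \cdot 0 = -9 + 0 = -9$)
$y{\left(g,W \right)} = -9$
$Y{\left(G \right)} = - 9 G$
$q{\left(53,43 \right)} Y{\left(l \right)} = 139 \left(\left(-9\right) \left(-14\right)\right) = 139 \cdot 126 = 17514$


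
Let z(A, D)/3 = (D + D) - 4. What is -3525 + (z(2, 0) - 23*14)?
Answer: -3859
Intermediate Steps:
z(A, D) = -12 + 6*D (z(A, D) = 3*((D + D) - 4) = 3*(2*D - 4) = 3*(-4 + 2*D) = -12 + 6*D)
-3525 + (z(2, 0) - 23*14) = -3525 + ((-12 + 6*0) - 23*14) = -3525 + ((-12 + 0) - 322) = -3525 + (-12 - 322) = -3525 - 334 = -3859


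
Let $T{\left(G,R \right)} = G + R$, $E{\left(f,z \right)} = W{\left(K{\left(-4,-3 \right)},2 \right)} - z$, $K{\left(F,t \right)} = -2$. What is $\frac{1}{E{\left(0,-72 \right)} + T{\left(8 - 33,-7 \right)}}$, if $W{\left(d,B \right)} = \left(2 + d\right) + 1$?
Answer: $\frac{1}{41} \approx 0.02439$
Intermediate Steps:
$W{\left(d,B \right)} = 3 + d$
$E{\left(f,z \right)} = 1 - z$ ($E{\left(f,z \right)} = \left(3 - 2\right) - z = 1 - z$)
$\frac{1}{E{\left(0,-72 \right)} + T{\left(8 - 33,-7 \right)}} = \frac{1}{\left(1 - -72\right) + \left(\left(8 - 33\right) - 7\right)} = \frac{1}{\left(1 + 72\right) - 32} = \frac{1}{73 - 32} = \frac{1}{41}$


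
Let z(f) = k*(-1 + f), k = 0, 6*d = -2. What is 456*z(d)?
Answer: 0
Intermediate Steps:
d = -⅓ (d = (⅙)*(-2) = -⅓ ≈ -0.33333)
z(f) = 0 (z(f) = 0*(-1 + f) = 0)
456*z(d) = 456*0 = 0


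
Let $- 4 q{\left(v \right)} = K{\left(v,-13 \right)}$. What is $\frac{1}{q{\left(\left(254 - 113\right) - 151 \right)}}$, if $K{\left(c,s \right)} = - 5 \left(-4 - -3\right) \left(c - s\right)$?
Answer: $- \frac{4}{15} \approx -0.26667$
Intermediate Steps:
$K{\left(c,s \right)} = - 5 s + 5 c$ ($K{\left(c,s \right)} = - 5 \left(-4 + 3\right) \left(c - s\right) = \left(-5\right) \left(-1\right) \left(c - s\right) = 5 \left(c - s\right) = - 5 s + 5 c$)
$q{\left(v \right)} = - \frac{65}{4} - \frac{5 v}{4}$ ($q{\left(v \right)} = - \frac{\left(-5\right) \left(-13\right) + 5 v}{4} = - \frac{65 + 5 v}{4} = - \frac{65}{4} - \frac{5 v}{4}$)
$\frac{1}{q{\left(\left(254 - 113\right) - 151 \right)}} = \frac{1}{- \frac{65}{4} - \frac{5 \left(\left(254 - 113\right) - 151\right)}{4}} = \frac{1}{- \frac{65}{4} - \frac{5 \left(141 - 151\right)}{4}} = \frac{1}{- \frac{65}{4} - - \frac{25}{2}} = \frac{1}{- \frac{65}{4} + \frac{25}{2}} = \frac{1}{- \frac{15}{4}} = - \frac{4}{15}$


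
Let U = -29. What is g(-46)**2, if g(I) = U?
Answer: 841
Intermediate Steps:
g(I) = -29
g(-46)**2 = (-29)**2 = 841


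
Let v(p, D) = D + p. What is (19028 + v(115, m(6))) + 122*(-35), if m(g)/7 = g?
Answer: 14915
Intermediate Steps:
m(g) = 7*g
(19028 + v(115, m(6))) + 122*(-35) = (19028 + (7*6 + 115)) + 122*(-35) = (19028 + (42 + 115)) - 4270 = (19028 + 157) - 4270 = 19185 - 4270 = 14915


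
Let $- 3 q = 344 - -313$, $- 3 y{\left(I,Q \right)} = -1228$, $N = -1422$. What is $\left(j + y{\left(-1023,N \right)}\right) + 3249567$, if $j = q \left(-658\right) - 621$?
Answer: $\frac{10180372}{3} \approx 3.3935 \cdot 10^{6}$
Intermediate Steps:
$y{\left(I,Q \right)} = \frac{1228}{3}$ ($y{\left(I,Q \right)} = \left(- \frac{1}{3}\right) \left(-1228\right) = \frac{1228}{3}$)
$q = -219$ ($q = - \frac{344 - -313}{3} = - \frac{344 + 313}{3} = \left(- \frac{1}{3}\right) 657 = -219$)
$j = 143481$ ($j = \left(-219\right) \left(-658\right) - 621 = 144102 - 621 = 143481$)
$\left(j + y{\left(-1023,N \right)}\right) + 3249567 = \left(143481 + \frac{1228}{3}\right) + 3249567 = \frac{431671}{3} + 3249567 = \frac{10180372}{3}$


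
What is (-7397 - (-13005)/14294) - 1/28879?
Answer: -3053079606021/412796426 ≈ -7396.1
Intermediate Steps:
(-7397 - (-13005)/14294) - 1/28879 = (-7397 - (-13005)/14294) - 1*1/28879 = (-7397 - 1*(-13005/14294)) - 1/28879 = (-7397 + 13005/14294) - 1/28879 = -105719713/14294 - 1/28879 = -3053079606021/412796426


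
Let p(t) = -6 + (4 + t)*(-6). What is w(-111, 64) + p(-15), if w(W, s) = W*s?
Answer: -7044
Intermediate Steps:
p(t) = -30 - 6*t (p(t) = -6 + (-24 - 6*t) = -30 - 6*t)
w(-111, 64) + p(-15) = -111*64 + (-30 - 6*(-15)) = -7104 + (-30 + 90) = -7104 + 60 = -7044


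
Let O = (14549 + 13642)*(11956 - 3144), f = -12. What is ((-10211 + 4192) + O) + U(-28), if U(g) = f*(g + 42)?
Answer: 248412905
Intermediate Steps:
U(g) = -504 - 12*g (U(g) = -12*(g + 42) = -12*(42 + g) = -504 - 12*g)
O = 248419092 (O = 28191*8812 = 248419092)
((-10211 + 4192) + O) + U(-28) = ((-10211 + 4192) + 248419092) + (-504 - 12*(-28)) = (-6019 + 248419092) + (-504 + 336) = 248413073 - 168 = 248412905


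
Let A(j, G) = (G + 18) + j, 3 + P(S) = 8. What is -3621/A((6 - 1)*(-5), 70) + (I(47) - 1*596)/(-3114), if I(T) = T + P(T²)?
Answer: -624529/10899 ≈ -57.302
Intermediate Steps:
P(S) = 5 (P(S) = -3 + 8 = 5)
A(j, G) = 18 + G + j (A(j, G) = (18 + G) + j = 18 + G + j)
I(T) = 5 + T (I(T) = T + 5 = 5 + T)
-3621/A((6 - 1)*(-5), 70) + (I(47) - 1*596)/(-3114) = -3621/(18 + 70 + (6 - 1)*(-5)) + ((5 + 47) - 1*596)/(-3114) = -3621/(18 + 70 + 5*(-5)) + (52 - 596)*(-1/3114) = -3621/(18 + 70 - 25) - 544*(-1/3114) = -3621/63 + 272/1557 = -3621*1/63 + 272/1557 = -1207/21 + 272/1557 = -624529/10899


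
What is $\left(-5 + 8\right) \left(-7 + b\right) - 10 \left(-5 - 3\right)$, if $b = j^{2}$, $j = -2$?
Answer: $71$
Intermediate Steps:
$b = 4$ ($b = \left(-2\right)^{2} = 4$)
$\left(-5 + 8\right) \left(-7 + b\right) - 10 \left(-5 - 3\right) = \left(-5 + 8\right) \left(-7 + 4\right) - 10 \left(-5 - 3\right) = 3 \left(-3\right) - -80 = -9 + 80 = 71$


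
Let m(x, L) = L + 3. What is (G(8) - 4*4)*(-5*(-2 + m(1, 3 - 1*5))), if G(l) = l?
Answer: -40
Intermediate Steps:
m(x, L) = 3 + L
(G(8) - 4*4)*(-5*(-2 + m(1, 3 - 1*5))) = (8 - 4*4)*(-5*(-2 + (3 + (3 - 1*5)))) = (8 - 16)*(-5*(-2 + (3 + (3 - 5)))) = -(-40)*(-2 + (3 - 2)) = -(-40)*(-2 + 1) = -(-40)*(-1) = -8*5 = -40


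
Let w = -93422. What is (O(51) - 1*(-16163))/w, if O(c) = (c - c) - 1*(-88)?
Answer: -16251/93422 ≈ -0.17395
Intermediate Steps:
O(c) = 88 (O(c) = 0 + 88 = 88)
(O(51) - 1*(-16163))/w = (88 - 1*(-16163))/(-93422) = (88 + 16163)*(-1/93422) = 16251*(-1/93422) = -16251/93422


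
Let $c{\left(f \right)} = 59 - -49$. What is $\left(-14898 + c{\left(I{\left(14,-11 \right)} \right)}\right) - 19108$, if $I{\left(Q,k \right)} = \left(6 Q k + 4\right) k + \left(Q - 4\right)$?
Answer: $-33898$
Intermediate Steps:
$I{\left(Q,k \right)} = -4 + Q + k \left(4 + 6 Q k\right)$ ($I{\left(Q,k \right)} = \left(6 Q k + 4\right) k + \left(Q - 4\right) = \left(4 + 6 Q k\right) k + \left(-4 + Q\right) = k \left(4 + 6 Q k\right) + \left(-4 + Q\right) = -4 + Q + k \left(4 + 6 Q k\right)$)
$c{\left(f \right)} = 108$ ($c{\left(f \right)} = 59 + 49 = 108$)
$\left(-14898 + c{\left(I{\left(14,-11 \right)} \right)}\right) - 19108 = \left(-14898 + 108\right) - 19108 = -14790 - 19108 = -33898$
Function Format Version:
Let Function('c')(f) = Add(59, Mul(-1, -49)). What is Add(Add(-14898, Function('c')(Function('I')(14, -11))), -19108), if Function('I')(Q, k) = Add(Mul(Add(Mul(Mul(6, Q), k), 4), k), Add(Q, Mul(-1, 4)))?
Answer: -33898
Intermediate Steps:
Function('I')(Q, k) = Add(-4, Q, Mul(k, Add(4, Mul(6, Q, k)))) (Function('I')(Q, k) = Add(Mul(Add(Mul(6, Q, k), 4), k), Add(Q, -4)) = Add(Mul(Add(4, Mul(6, Q, k)), k), Add(-4, Q)) = Add(Mul(k, Add(4, Mul(6, Q, k))), Add(-4, Q)) = Add(-4, Q, Mul(k, Add(4, Mul(6, Q, k)))))
Function('c')(f) = 108 (Function('c')(f) = Add(59, 49) = 108)
Add(Add(-14898, Function('c')(Function('I')(14, -11))), -19108) = Add(Add(-14898, 108), -19108) = Add(-14790, -19108) = -33898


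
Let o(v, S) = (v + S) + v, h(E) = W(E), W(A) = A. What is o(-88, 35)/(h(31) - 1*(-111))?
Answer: -141/142 ≈ -0.99296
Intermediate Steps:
h(E) = E
o(v, S) = S + 2*v (o(v, S) = (S + v) + v = S + 2*v)
o(-88, 35)/(h(31) - 1*(-111)) = (35 + 2*(-88))/(31 - 1*(-111)) = (35 - 176)/(31 + 111) = -141/142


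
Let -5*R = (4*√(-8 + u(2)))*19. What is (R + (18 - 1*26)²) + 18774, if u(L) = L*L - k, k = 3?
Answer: 18838 - 76*I*√7/5 ≈ 18838.0 - 40.215*I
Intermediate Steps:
u(L) = -3 + L² (u(L) = L*L - 1*3 = L² - 3 = -3 + L²)
R = -76*I*√7/5 (R = -4*√(-8 + (-3 + 2²))*19/5 = -4*√(-8 + (-3 + 4))*19/5 = -4*√(-8 + 1)*19/5 = -4*√(-7)*19/5 = -4*(I*√7)*19/5 = -4*I*√7*19/5 = -76*I*√7/5 ≈ -40.215*I)
(R + (18 - 1*26)²) + 18774 = (-76*I*√7/5 + (18 - 1*26)²) + 18774 = (-76*I*√7/5 + (18 - 26)²) + 18774 = (-76*I*√7/5 + (-8)²) + 18774 = (-76*I*√7/5 + 64) + 18774 = (64 - 76*I*√7/5) + 18774 = 18838 - 76*I*√7/5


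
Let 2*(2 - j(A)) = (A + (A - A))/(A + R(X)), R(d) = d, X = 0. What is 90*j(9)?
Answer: 135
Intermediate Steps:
j(A) = 3/2 (j(A) = 2 - (A + (A - A))/(2*(A + 0)) = 2 - (A + 0)/(2*A) = 2 - A/(2*A) = 2 - 1/2*1 = 2 - 1/2 = 3/2)
90*j(9) = 90*(3/2) = 135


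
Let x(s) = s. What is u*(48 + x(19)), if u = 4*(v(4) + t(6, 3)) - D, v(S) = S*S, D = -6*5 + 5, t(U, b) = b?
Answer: 6767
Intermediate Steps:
D = -25 (D = -30 + 5 = -25)
v(S) = S²
u = 101 (u = 4*(4² + 3) - 1*(-25) = 4*(16 + 3) + 25 = 4*19 + 25 = 76 + 25 = 101)
u*(48 + x(19)) = 101*(48 + 19) = 101*67 = 6767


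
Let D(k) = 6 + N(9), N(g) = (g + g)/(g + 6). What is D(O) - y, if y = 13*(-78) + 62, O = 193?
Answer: 4796/5 ≈ 959.20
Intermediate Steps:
N(g) = 2*g/(6 + g) (N(g) = (2*g)/(6 + g) = 2*g/(6 + g))
D(k) = 36/5 (D(k) = 6 + 2*9/(6 + 9) = 6 + 2*9/15 = 6 + 2*9*(1/15) = 6 + 6/5 = 36/5)
y = -952 (y = -1014 + 62 = -952)
D(O) - y = 36/5 - 1*(-952) = 36/5 + 952 = 4796/5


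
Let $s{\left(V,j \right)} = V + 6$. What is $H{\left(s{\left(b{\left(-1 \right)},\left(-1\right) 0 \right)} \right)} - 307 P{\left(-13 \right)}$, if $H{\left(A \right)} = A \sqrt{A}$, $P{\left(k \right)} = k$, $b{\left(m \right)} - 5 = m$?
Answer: $3991 + 10 \sqrt{10} \approx 4022.6$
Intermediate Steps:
$b{\left(m \right)} = 5 + m$
$s{\left(V,j \right)} = 6 + V$
$H{\left(A \right)} = A^{\frac{3}{2}}$
$H{\left(s{\left(b{\left(-1 \right)},\left(-1\right) 0 \right)} \right)} - 307 P{\left(-13 \right)} = \left(6 + \left(5 - 1\right)\right)^{\frac{3}{2}} - -3991 = \left(6 + 4\right)^{\frac{3}{2}} + 3991 = 10^{\frac{3}{2}} + 3991 = 10 \sqrt{10} + 3991 = 3991 + 10 \sqrt{10}$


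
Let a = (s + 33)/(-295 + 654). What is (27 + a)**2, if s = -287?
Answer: 89094721/128881 ≈ 691.29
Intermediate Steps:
a = -254/359 (a = (-287 + 33)/(-295 + 654) = -254/359 ≈ -0.70752)
(27 + a)**2 = (27 - 254/359)**2 = (9439/359)**2 = 89094721/128881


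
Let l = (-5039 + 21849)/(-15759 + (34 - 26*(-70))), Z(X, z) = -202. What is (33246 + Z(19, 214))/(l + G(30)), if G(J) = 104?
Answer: 45947682/142931 ≈ 321.47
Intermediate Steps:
l = -3362/2781 (l = 16810/(-15759 + (34 + 1820)) = 16810/(-15759 + 1854) = 16810/(-13905) = 16810*(-1/13905) = -3362/2781 ≈ -1.2089)
(33246 + Z(19, 214))/(l + G(30)) = (33246 - 202)/(-3362/2781 + 104) = 33044/(285862/2781) = 33044*(2781/285862) = 45947682/142931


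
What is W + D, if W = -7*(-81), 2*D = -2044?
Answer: -455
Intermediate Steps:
D = -1022 (D = (½)*(-2044) = -1022)
W = 567
W + D = 567 - 1022 = -455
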